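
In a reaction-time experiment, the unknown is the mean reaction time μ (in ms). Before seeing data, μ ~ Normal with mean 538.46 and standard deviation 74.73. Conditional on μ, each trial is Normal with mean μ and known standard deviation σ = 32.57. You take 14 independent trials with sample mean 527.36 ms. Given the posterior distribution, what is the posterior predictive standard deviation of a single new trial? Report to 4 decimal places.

For Normal data with known variance σ², a Normal(μ₀, σ₀²) prior on μ is conjugate. Posterior precision = 1/σ₀² + n/σ²; posterior mean is the precision-weighted average of μ₀ and x̄.
σ₀² = 74.73² = 5584.5729, σ² = 32.57² = 1060.8049; σ² + n·σ₀² = 1060.8049 + 14·5584.5729 = 79244.8255.
Posterior precision = 1/σ₀² + n/σ² = 1/5584.5729 + 14/1060.8049 = (σ² + n·σ₀²)/(σ₀²σ²) = 79244.8255/(5584.5729·1060.8049); posterior variance σₙ² = σ₀²σ²/(σ² + n·σ₀²) = 5584.5729·1060.8049/79244.8255 = 74.757465.
Predictive variance for one new observation = σₙ² + σ² = 5584.5729·1060.8049/79244.8255 + 1060.8049 = σ²·(σ₀² + 79244.8255)/79244.8255 = 1060.8049·84829.3984/79244.8255 = 1135.562365; SD = √(1060.8049·84829.3984/79244.8255) = 33.6981.

33.6981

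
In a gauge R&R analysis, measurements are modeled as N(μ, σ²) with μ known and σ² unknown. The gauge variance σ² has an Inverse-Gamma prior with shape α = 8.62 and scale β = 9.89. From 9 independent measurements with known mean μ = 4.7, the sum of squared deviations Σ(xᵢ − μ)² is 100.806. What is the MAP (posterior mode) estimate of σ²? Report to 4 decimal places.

4.2700

With known mean μ and an Inverse-Gamma(α, β) prior on σ², the Normal likelihood is conjugate: posterior is Inv-Gamma(α + n/2, β + Σ(xᵢ−μ)²/2).
Posterior: Inv-Gamma(8.62 + 9/2, 9.89 + 100.806/2) = Inv-Gamma(13.12, 60.2930).
Mode = β/(α+1) = 60.2930/14.12 = 4.2700.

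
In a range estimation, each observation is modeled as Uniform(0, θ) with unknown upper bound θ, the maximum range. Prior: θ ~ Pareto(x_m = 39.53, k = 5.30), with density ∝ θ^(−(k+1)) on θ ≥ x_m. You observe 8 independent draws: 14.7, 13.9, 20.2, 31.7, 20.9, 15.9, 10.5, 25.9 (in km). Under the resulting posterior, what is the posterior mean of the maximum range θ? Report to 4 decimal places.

42.7438

A Pareto(scale x_m, shape k) prior on the upper bound θ of Uniform(0, θ) is conjugate: posterior is Pareto(max(x_m, max xᵢ), k + n).
Sample maximum = 31.7; prior scale x_m = 39.53 → posterior scale = max = 39.53.
Posterior shape = 5.30 + 8 = 13.30.
E[θ|data] = k·x_m/(k−1) = 13.30·39.53/12.30 = 42.7438.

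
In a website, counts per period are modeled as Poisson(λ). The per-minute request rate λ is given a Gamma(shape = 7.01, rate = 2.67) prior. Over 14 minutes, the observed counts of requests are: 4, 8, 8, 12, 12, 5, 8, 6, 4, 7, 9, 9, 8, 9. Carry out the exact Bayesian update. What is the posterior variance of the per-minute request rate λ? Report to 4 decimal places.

0.4175

With a Gamma(shape α, rate β) prior, the Poisson likelihood is conjugate: the posterior is Gamma(α + ΣXᵢ, β + n).
Sum of counts S = 109 over n = 14 minutes.
Posterior: Gamma(α+S, β+n) = Gamma(7.01+109, 2.67+14) = Gamma(116.01, 16.67).
Var = α/β² = 116.01/16.67² = 0.4175.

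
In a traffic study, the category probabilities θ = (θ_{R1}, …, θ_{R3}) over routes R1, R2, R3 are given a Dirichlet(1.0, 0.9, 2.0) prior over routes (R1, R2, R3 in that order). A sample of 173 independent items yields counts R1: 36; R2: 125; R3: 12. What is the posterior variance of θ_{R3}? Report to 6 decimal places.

The Dirichlet prior is conjugate to the Multinomial likelihood: each posterior αⱼ = prior αⱼ + observed count nⱼ.
Posterior concentration: (37.0, 125.9, 14.0), total = 176.9.
Var[θ_j] = α_j(Σα−α_j)/((Σα)²(Σα+1)) = 14.0·162.9/(176.9²·177.9) = 0.000410.

0.000410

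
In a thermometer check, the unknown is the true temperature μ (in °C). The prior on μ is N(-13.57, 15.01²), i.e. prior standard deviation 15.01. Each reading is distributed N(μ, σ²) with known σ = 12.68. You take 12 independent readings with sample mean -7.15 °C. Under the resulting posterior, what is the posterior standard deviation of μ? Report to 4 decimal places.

For Normal data with known variance σ², a Normal(μ₀, σ₀²) prior on μ is conjugate. Posterior precision = 1/σ₀² + n/σ²; posterior mean is the precision-weighted average of μ₀ and x̄.
σ₀² = 15.01² = 225.3001, σ² = 12.68² = 160.7824; σ² + n·σ₀² = 160.7824 + 12·225.3001 = 2864.3836.
Posterior precision = 1/σ₀² + n/σ² = 1/225.3001 + 12/160.7824 = (σ² + n·σ₀²)/(σ₀²σ²) = 2864.3836/(225.3001·160.7824); posterior variance σₙ² = σ₀²σ²/(σ² + n·σ₀²) = 225.3001·160.7824/2864.3836 = 12.646452.
Posterior SD = √σₙ² = √(225.3001·160.7824/2864.3836) = 3.5562.

3.5562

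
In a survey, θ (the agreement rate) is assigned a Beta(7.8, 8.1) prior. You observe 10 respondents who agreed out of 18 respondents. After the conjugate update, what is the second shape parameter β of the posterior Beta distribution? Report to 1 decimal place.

The Beta prior is conjugate to a Binomial/Bernoulli likelihood; the update adds successes to α and failures to β.
Posterior: Beta(α+k, β+n−k) = Beta(7.8+10, 8.1+8) = Beta(17.8, 16.1).
Posterior β = 16.1.

16.1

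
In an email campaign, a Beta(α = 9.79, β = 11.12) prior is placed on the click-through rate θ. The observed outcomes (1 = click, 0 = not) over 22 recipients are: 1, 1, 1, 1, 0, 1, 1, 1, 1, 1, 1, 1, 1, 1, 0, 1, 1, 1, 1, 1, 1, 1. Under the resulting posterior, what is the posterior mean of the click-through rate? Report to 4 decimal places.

The Beta prior is conjugate to a Binomial/Bernoulli likelihood; the update adds successes to α and failures to β.
Posterior: Beta(α+k, β+n−k) = Beta(9.79+20, 11.12+2) = Beta(29.79, 13.12).
Posterior mean = α/(α+β) = 29.79/42.91 = 0.6942.

0.6942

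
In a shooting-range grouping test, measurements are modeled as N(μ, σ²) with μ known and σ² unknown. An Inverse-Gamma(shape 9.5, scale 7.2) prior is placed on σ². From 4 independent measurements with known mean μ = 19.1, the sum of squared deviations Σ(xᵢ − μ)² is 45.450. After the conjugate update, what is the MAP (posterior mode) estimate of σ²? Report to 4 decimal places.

With known mean μ and an Inverse-Gamma(α, β) prior on σ², the Normal likelihood is conjugate: posterior is Inv-Gamma(α + n/2, β + Σ(xᵢ−μ)²/2).
Posterior: Inv-Gamma(9.5 + 4/2, 7.2 + 45.450/2) = Inv-Gamma(11.50, 29.9250).
Mode = β/(α+1) = 29.9250/12.50 = 2.3940.

2.3940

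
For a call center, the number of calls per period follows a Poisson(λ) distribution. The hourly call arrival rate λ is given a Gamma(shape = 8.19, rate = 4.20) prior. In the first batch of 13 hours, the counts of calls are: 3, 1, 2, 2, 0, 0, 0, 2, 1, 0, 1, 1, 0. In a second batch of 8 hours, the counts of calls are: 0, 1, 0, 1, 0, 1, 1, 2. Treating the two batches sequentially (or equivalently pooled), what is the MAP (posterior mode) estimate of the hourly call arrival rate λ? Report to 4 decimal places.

1.0393

With a Gamma(shape α, rate β) prior, the Poisson likelihood is conjugate: the posterior is Gamma(α + ΣXᵢ, β + n).
Batch 1: sum of counts S = 13 over n = 13 hours.
After batch 1: Gamma(α+S, β+n) = Gamma(8.19+13, 4.20+13) = Gamma(21.19, 17.20).
Batch 2: sum of counts S = 6 over n = 8 hours.
After batch 2: Gamma(α+S, β+n) = Gamma(21.19+6, 17.20+8) = Gamma(27.19, 25.20).
Mode of Gamma(α,β) for α≥1 is (α−1)/β = 26.19/25.20 = 1.0393.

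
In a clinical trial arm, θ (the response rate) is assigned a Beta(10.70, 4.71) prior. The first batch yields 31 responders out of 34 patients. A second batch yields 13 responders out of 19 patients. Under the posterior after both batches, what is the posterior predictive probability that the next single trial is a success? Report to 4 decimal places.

The Beta prior is conjugate to a Binomial/Bernoulli likelihood; the update adds successes to α and failures to β.
After batch 1: Beta(10.70+31, 4.71+3) = Beta(41.70, 7.71).
After batch 2: Beta(41.70+13, 7.71+6) = Beta(54.70, 13.71).
For a single future Bernoulli trial, P(success | data) = α/(α+β) = 0.7996.

0.7996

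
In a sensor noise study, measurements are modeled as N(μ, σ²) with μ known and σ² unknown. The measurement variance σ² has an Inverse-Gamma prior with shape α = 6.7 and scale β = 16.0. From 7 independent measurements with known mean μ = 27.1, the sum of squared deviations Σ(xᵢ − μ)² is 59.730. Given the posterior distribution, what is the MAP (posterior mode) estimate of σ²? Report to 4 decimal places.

4.0951

With known mean μ and an Inverse-Gamma(α, β) prior on σ², the Normal likelihood is conjugate: posterior is Inv-Gamma(α + n/2, β + Σ(xᵢ−μ)²/2).
Posterior: Inv-Gamma(6.7 + 7/2, 16.0 + 59.730/2) = Inv-Gamma(10.20, 45.8650).
Mode = β/(α+1) = 45.8650/11.20 = 4.0951.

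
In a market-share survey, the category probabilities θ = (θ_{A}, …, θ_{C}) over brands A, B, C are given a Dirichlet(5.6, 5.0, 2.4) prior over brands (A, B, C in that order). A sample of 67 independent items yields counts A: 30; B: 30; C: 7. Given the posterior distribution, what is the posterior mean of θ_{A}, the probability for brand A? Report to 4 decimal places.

The Dirichlet prior is conjugate to the Multinomial likelihood: each posterior αⱼ = prior αⱼ + observed count nⱼ.
Posterior concentration: (35.6, 35.0, 9.4), total = 80.0.
E[θ_{A}|data] = α_{A}/Σα = 35.6/80.0 = 0.4450.

0.4450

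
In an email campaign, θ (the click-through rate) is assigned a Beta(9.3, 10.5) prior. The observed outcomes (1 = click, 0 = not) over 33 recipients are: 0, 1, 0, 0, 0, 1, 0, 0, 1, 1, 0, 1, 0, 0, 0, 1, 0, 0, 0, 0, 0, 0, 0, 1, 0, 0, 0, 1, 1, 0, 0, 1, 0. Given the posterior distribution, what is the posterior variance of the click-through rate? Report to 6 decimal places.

0.004311

The Beta prior is conjugate to a Binomial/Bernoulli likelihood; the update adds successes to α and failures to β.
Posterior: Beta(α+k, β+n−k) = Beta(9.3+10, 10.5+23) = Beta(19.3, 33.5).
Var = αβ/((α+β)²(α+β+1)) = 19.3·33.5/(52.8²·53.8) = 0.004311.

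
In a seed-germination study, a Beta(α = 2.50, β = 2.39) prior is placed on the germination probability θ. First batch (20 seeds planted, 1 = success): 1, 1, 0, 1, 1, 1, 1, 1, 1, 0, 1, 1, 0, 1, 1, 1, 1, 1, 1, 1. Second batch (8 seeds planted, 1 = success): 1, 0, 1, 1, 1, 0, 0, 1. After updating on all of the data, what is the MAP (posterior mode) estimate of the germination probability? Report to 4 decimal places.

0.7608

The Beta prior is conjugate to a Binomial/Bernoulli likelihood; the update adds successes to α and failures to β.
After batch 1: Beta(2.50+17, 2.39+3) = Beta(19.50, 5.39).
After batch 2: Beta(19.50+5, 5.39+3) = Beta(24.50, 8.39).
Mode of Beta(a,b) for a,b>1 is (a−1)/(a+b−2) = 23.50/30.89 = 0.7608.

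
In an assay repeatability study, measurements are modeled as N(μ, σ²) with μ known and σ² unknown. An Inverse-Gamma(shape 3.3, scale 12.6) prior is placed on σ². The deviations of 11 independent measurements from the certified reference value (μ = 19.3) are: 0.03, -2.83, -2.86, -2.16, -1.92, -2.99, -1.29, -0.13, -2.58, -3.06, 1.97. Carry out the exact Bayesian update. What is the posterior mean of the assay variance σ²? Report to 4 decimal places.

With known mean μ and an Inverse-Gamma(α, β) prior on σ², the Normal likelihood is conjugate: posterior is Inv-Gamma(α + n/2, β + Σ(xᵢ−μ)²/2).
Σ(xᵢ−μ)² = (0.03)² + (-2.83)² + (-2.86)² + (-2.16)² + (-1.92)² + (-2.99)² + (-1.29)² + (-0.13)² + (-2.58)² + (-3.06)² + (1.97)² = 55.0634.
Posterior: Inv-Gamma(3.3 + 11/2, 12.6 + 55.0634/2) = Inv-Gamma(8.80, 40.13170).
E[σ²|data] = β/(α−1) = 40.13170/7.80 = 5.1451.

5.1451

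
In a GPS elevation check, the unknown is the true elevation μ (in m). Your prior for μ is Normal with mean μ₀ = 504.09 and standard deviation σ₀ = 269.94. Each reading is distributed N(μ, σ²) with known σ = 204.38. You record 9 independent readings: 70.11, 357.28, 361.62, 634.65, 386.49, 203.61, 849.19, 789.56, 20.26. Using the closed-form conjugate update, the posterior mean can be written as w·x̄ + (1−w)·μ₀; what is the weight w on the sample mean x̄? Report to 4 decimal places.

For Normal data with known variance σ², a Normal(μ₀, σ₀²) prior on μ is conjugate. Posterior precision = 1/σ₀² + n/σ²; posterior mean is the precision-weighted average of μ₀ and x̄.
σ₀² = 269.94² = 72867.6036, σ² = 204.38² = 41771.1844. Prior precision 1/σ₀² = 1/72867.6036; data precision n/σ² = 9/41771.1844.
w = (n/σ²)/(1/σ₀² + n/σ²) = n·σ₀²/(σ² + n·σ₀²) = 9·72867.6036/(41771.1844 + 9·72867.6036) = 655808.4324/697579.6168 = 0.9401.

0.9401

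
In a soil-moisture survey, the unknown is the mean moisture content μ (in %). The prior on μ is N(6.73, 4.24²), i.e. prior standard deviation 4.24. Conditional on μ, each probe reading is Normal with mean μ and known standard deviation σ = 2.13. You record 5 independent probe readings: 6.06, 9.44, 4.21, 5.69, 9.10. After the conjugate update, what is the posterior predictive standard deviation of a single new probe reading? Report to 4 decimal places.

For Normal data with known variance σ², a Normal(μ₀, σ₀²) prior on μ is conjugate. Posterior precision = 1/σ₀² + n/σ²; posterior mean is the precision-weighted average of μ₀ and x̄.
σ₀² = 4.24² = 17.9776, σ² = 2.13² = 4.5369; σ² + n·σ₀² = 4.5369 + 5·17.9776 = 94.4249.
Posterior precision = 1/σ₀² + n/σ² = 1/17.9776 + 5/4.5369 = (σ² + n·σ₀²)/(σ₀²σ²) = 94.4249/(17.9776·4.5369); posterior variance σₙ² = σ₀²σ²/(σ² + n·σ₀²) = 17.9776·4.5369/94.4249 = 0.863782.
Predictive variance for one new observation = σₙ² + σ² = 17.9776·4.5369/94.4249 + 4.5369 = σ²·(σ₀² + 94.4249)/94.4249 = 4.5369·112.4025/94.4249 = 5.400682; SD = √(4.5369·112.4025/94.4249) = 2.3239.

2.3239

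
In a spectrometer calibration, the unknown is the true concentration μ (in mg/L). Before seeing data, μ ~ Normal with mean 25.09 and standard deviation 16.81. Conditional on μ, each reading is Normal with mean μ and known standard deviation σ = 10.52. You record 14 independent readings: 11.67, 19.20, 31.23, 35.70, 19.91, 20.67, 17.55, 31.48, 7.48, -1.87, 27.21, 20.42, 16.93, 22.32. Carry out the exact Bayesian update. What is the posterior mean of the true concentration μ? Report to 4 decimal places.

For Normal data with known variance σ², a Normal(μ₀, σ₀²) prior on μ is conjugate. Posterior precision = 1/σ₀² + n/σ²; posterior mean is the precision-weighted average of μ₀ and x̄.
Σxᵢ = 11.67 + 19.20 + 31.23 + 35.70 + 19.91 + 20.67 + 17.55 + 31.48 + 7.48 + (-1.87) + 27.21 + 20.42 + 16.93 + 22.32 = 279.9, so n·x̄ = 279.9.
σ₀² = 16.81² = 282.5761, σ² = 10.52² = 110.6704; σ² + n·σ₀² = 110.6704 + 14·282.5761 = 4066.7358.
Posterior mean = (μ₀/σ₀² + n·x̄/σ²)/(1/σ₀² + n/σ²) = (σ²·μ₀ + σ₀²·n·x̄)/(σ² + n·σ₀²) = (110.6704·25.09 + 282.5761·279.9)/4066.7358 = 81869.770726/4066.7358 = 20.1316.

20.1316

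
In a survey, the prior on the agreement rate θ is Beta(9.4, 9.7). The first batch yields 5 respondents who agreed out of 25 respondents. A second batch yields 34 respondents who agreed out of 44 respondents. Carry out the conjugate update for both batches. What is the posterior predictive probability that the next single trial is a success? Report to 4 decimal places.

0.5494

The Beta prior is conjugate to a Binomial/Bernoulli likelihood; the update adds successes to α and failures to β.
After batch 1: Beta(9.4+5, 9.7+20) = Beta(14.4, 29.7).
After batch 2: Beta(14.4+34, 29.7+10) = Beta(48.4, 39.7).
For a single future Bernoulli trial, P(success | data) = α/(α+β) = 0.5494.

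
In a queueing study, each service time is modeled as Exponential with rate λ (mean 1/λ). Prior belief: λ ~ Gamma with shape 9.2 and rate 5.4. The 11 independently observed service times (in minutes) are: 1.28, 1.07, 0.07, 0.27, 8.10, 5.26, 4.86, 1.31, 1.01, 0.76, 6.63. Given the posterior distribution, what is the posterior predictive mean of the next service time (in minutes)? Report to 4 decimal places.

With a Gamma(shape α, rate β) prior on the exponential rate λ, the posterior after n observations with total T = Σxᵢ is Gamma(α+n, β+T).
Sum of observations T = 30.62 minutes; n = 11.
Posterior: Gamma(9.2+11, 5.4+30.62) = Gamma(20.2, 36.02).
The predictive distribution for the next observation is Lomax; its mean is β/(α−1) = 36.02/19.2 = 1.8760.

1.8760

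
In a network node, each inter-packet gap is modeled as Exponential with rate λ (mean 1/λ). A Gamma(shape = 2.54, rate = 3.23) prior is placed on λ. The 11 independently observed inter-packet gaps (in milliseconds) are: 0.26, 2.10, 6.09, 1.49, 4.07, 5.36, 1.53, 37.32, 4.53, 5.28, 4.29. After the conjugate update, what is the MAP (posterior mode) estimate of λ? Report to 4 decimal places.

0.1660

With a Gamma(shape α, rate β) prior on the exponential rate λ, the posterior after n observations with total T = Σxᵢ is Gamma(α+n, β+T).
Sum of observations T = 72.32 milliseconds; n = 11.
Posterior: Gamma(2.54+11, 3.23+72.32) = Gamma(13.54, 75.55).
Mode = (α−1)/β = 0.1660.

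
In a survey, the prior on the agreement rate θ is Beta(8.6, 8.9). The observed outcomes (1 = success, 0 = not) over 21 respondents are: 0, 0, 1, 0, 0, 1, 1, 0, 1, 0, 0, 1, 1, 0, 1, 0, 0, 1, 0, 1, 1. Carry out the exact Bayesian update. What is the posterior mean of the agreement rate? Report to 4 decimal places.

The Beta prior is conjugate to a Binomial/Bernoulli likelihood; the update adds successes to α and failures to β.
Posterior: Beta(α+k, β+n−k) = Beta(8.6+10, 8.9+11) = Beta(18.6, 19.9).
Posterior mean = α/(α+β) = 18.6/38.5 = 0.4831.

0.4831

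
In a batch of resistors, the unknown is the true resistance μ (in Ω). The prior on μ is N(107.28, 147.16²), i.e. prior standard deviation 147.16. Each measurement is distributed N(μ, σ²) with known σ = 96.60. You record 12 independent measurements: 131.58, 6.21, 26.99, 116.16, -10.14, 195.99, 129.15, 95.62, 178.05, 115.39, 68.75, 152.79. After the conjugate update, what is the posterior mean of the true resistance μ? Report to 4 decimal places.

100.7785

For Normal data with known variance σ², a Normal(μ₀, σ₀²) prior on μ is conjugate. Posterior precision = 1/σ₀² + n/σ²; posterior mean is the precision-weighted average of μ₀ and x̄.
Σxᵢ = 131.58 + 6.21 + 26.99 + 116.16 + (-10.14) + 195.99 + 129.15 + 95.62 + 178.05 + 115.39 + 68.75 + 152.79 = 1206.54, so n·x̄ = 1206.54.
σ₀² = 147.16² = 21656.0656, σ² = 96.60² = 9331.56; σ² + n·σ₀² = 9331.56 + 12·21656.0656 = 269204.3472.
Posterior mean = (μ₀/σ₀² + n·x̄/σ²)/(1/σ₀² + n/σ²) = (σ²·μ₀ + σ₀²·n·x̄)/(σ² + n·σ₀²) = (9331.56·107.28 + 21656.0656·1206.54)/269204.3472 = 27129999.145824/269204.3472 = 100.7785.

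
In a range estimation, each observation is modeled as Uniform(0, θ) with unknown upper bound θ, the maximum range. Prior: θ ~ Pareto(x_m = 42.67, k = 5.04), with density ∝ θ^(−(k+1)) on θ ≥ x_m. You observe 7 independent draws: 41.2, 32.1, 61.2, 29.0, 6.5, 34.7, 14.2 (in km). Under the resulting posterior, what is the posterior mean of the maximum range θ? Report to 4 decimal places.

66.7435

A Pareto(scale x_m, shape k) prior on the upper bound θ of Uniform(0, θ) is conjugate: posterior is Pareto(max(x_m, max xᵢ), k + n).
Sample maximum = 61.2; prior scale x_m = 42.67 → posterior scale = max = 61.20.
Posterior shape = 5.04 + 7 = 12.04.
E[θ|data] = k·x_m/(k−1) = 12.04·61.20/11.04 = 66.7435.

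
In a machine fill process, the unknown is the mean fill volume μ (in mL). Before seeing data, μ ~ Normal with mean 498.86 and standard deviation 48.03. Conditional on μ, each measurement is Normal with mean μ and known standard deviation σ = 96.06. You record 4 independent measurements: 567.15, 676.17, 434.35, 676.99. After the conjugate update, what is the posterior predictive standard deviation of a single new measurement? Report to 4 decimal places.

For Normal data with known variance σ², a Normal(μ₀, σ₀²) prior on μ is conjugate. Posterior precision = 1/σ₀² + n/σ²; posterior mean is the precision-weighted average of μ₀ and x̄.
σ₀² = 48.03² = 2306.8809, σ² = 96.06² = 9227.5236; σ² + n·σ₀² = 9227.5236 + 4·2306.8809 = 18455.0472.
Posterior precision = 1/σ₀² + n/σ² = 1/2306.8809 + 4/9227.5236 = (σ² + n·σ₀²)/(σ₀²σ²) = 18455.0472/(2306.8809·9227.5236); posterior variance σₙ² = σ₀²σ²/(σ² + n·σ₀²) = 2306.8809·9227.5236/18455.0472 = 1153.440450.
Predictive variance for one new observation = σₙ² + σ² = 2306.8809·9227.5236/18455.0472 + 9227.5236 = σ²·(σ₀² + 18455.0472)/18455.0472 = 9227.5236·20761.9281/18455.0472 = 10380.964050; SD = √(9227.5236·20761.9281/18455.0472) = 101.8870.

101.8870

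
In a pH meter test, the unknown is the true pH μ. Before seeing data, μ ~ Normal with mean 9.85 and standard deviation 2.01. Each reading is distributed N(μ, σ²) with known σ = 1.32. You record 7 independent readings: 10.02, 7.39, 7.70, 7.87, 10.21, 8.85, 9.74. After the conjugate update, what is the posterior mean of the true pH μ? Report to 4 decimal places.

8.8852

For Normal data with known variance σ², a Normal(μ₀, σ₀²) prior on μ is conjugate. Posterior precision = 1/σ₀² + n/σ²; posterior mean is the precision-weighted average of μ₀ and x̄.
Σxᵢ = 10.02 + 7.39 + 7.70 + 7.87 + 10.21 + 8.85 + 9.74 = 61.78, so n·x̄ = 61.78.
σ₀² = 2.01² = 4.0401, σ² = 1.32² = 1.7424; σ² + n·σ₀² = 1.7424 + 7·4.0401 = 30.0231.
Posterior mean = (μ₀/σ₀² + n·x̄/σ²)/(1/σ₀² + n/σ²) = (σ²·μ₀ + σ₀²·n·x̄)/(σ² + n·σ₀²) = (1.7424·9.85 + 4.0401·61.78)/30.0231 = 266.760018/30.0231 = 8.8852.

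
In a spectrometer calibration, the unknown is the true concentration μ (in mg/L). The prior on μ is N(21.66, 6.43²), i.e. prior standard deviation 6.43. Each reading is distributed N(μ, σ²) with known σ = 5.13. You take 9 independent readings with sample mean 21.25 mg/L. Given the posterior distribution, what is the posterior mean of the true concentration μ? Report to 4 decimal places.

For Normal data with known variance σ², a Normal(μ₀, σ₀²) prior on μ is conjugate. Posterior precision = 1/σ₀² + n/σ²; posterior mean is the precision-weighted average of μ₀ and x̄.
n·x̄ = 9·21.25 = 191.25.
σ₀² = 6.43² = 41.3449, σ² = 5.13² = 26.3169; σ² + n·σ₀² = 26.3169 + 9·41.3449 = 398.421.
Posterior mean = (μ₀/σ₀² + n·x̄/σ²)/(1/σ₀² + n/σ²) = (σ²·μ₀ + σ₀²·n·x̄)/(σ² + n·σ₀²) = (26.3169·21.66 + 41.3449·191.25)/398.421 = 8477.236179/398.421 = 21.2771.

21.2771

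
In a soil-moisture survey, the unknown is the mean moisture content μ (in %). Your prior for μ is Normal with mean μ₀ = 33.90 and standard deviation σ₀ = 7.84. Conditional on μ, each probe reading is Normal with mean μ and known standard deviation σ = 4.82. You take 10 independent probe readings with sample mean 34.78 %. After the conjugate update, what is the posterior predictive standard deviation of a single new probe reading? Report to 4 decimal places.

For Normal data with known variance σ², a Normal(μ₀, σ₀²) prior on μ is conjugate. Posterior precision = 1/σ₀² + n/σ²; posterior mean is the precision-weighted average of μ₀ and x̄.
σ₀² = 7.84² = 61.4656, σ² = 4.82² = 23.2324; σ² + n·σ₀² = 23.2324 + 10·61.4656 = 637.8884.
Posterior precision = 1/σ₀² + n/σ² = 1/61.4656 + 10/23.2324 = (σ² + n·σ₀²)/(σ₀²σ²) = 637.8884/(61.4656·23.2324); posterior variance σₙ² = σ₀²σ²/(σ² + n·σ₀²) = 61.4656·23.2324/637.8884 = 2.238626.
Predictive variance for one new observation = σₙ² + σ² = 61.4656·23.2324/637.8884 + 23.2324 = σ²·(σ₀² + 637.8884)/637.8884 = 23.2324·699.354/637.8884 = 25.471026; SD = √(23.2324·699.354/637.8884) = 5.0469.

5.0469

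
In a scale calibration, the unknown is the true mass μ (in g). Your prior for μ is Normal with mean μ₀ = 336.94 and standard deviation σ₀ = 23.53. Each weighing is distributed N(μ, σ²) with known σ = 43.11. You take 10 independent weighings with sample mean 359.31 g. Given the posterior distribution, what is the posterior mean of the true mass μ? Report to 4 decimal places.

353.6882

For Normal data with known variance σ², a Normal(μ₀, σ₀²) prior on μ is conjugate. Posterior precision = 1/σ₀² + n/σ²; posterior mean is the precision-weighted average of μ₀ and x̄.
n·x̄ = 10·359.31 = 3593.1.
σ₀² = 23.53² = 553.6609, σ² = 43.11² = 1858.4721; σ² + n·σ₀² = 1858.4721 + 10·553.6609 = 7395.0811.
Posterior mean = (μ₀/σ₀² + n·x̄/σ²)/(1/σ₀² + n/σ²) = (σ²·μ₀ + σ₀²·n·x̄)/(σ² + n·σ₀²) = (1858.4721·336.94 + 553.6609·3593.1)/7395.0811 = 2615552.569164/7395.0811 = 353.6882.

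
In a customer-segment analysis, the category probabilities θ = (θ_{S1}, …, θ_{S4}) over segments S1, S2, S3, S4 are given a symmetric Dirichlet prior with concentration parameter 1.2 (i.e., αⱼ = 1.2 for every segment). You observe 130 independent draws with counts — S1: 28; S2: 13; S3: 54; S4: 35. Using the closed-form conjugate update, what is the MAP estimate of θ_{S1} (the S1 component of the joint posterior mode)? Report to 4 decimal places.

The Dirichlet prior is conjugate to the Multinomial likelihood: each posterior αⱼ = prior αⱼ + observed count nⱼ.
Posterior concentration: (29.2, 14.2, 55.2, 36.2), total = 134.8.
Joint mode component: (α_{S1}−1)/(Σα−K) = 28.2/130.8 = 0.2156.

0.2156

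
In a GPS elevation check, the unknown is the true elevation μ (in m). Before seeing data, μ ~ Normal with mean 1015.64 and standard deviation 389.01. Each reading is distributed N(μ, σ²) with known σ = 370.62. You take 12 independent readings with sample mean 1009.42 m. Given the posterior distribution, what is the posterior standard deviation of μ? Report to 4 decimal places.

103.1584

For Normal data with known variance σ², a Normal(μ₀, σ₀²) prior on μ is conjugate. Posterior precision = 1/σ₀² + n/σ²; posterior mean is the precision-weighted average of μ₀ and x̄.
σ₀² = 389.01² = 151328.7801, σ² = 370.62² = 137359.1844; σ² + n·σ₀² = 137359.1844 + 12·151328.7801 = 1953304.5456.
Posterior precision = 1/σ₀² + n/σ² = 1/151328.7801 + 12/137359.1844 = (σ² + n·σ₀²)/(σ₀²σ²) = 1953304.5456/(151328.7801·137359.1844); posterior variance σₙ² = σ₀²σ²/(σ² + n·σ₀²) = 151328.7801·137359.1844/1953304.5456 = 10641.657420.
Posterior SD = √σₙ² = √(151328.7801·137359.1844/1953304.5456) = 103.1584.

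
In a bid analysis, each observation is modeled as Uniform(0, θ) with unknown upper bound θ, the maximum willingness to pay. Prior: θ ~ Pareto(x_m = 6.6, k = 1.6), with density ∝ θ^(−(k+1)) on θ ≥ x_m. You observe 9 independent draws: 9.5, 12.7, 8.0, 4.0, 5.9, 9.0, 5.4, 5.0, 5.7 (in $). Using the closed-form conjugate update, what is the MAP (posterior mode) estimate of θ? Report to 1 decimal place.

12.7

A Pareto(scale x_m, shape k) prior on the upper bound θ of Uniform(0, θ) is conjugate: posterior is Pareto(max(x_m, max xᵢ), k + n).
Sample maximum = 12.7; prior scale x_m = 6.6 → posterior scale = max = 12.7.
Posterior shape = 1.6 + 9 = 10.6.
The Pareto density is decreasing on [x_m, ∞), so the mode is x_m = 12.7.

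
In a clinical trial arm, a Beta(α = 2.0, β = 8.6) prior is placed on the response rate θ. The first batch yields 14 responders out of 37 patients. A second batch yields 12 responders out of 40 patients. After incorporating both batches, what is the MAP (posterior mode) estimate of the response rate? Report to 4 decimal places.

The Beta prior is conjugate to a Binomial/Bernoulli likelihood; the update adds successes to α and failures to β.
After batch 1: Beta(2.0+14, 8.6+23) = Beta(16.0, 31.6).
After batch 2: Beta(16.0+12, 31.6+28) = Beta(28.0, 59.6).
Mode of Beta(a,b) for a,b>1 is (a−1)/(a+b−2) = 27.0/85.6 = 0.3154.

0.3154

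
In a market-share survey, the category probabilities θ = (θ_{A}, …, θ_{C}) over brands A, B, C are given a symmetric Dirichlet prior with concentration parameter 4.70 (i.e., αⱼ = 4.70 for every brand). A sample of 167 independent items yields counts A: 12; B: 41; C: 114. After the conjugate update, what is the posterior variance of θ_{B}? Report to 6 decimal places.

The Dirichlet prior is conjugate to the Multinomial likelihood: each posterior αⱼ = prior αⱼ + observed count nⱼ.
Posterior concentration: (16.70, 45.70, 118.70), total = 181.10.
Var[θ_j] = α_j(Σα−α_j)/((Σα)²(Σα+1)) = 45.70·135.40/(181.10²·182.10) = 0.001036.

0.001036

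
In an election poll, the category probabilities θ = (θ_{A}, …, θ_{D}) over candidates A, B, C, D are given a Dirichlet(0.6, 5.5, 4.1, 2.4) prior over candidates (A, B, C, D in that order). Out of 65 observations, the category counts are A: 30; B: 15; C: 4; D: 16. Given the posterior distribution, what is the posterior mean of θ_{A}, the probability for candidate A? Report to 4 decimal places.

The Dirichlet prior is conjugate to the Multinomial likelihood: each posterior αⱼ = prior αⱼ + observed count nⱼ.
Posterior concentration: (30.6, 20.5, 8.1, 18.4), total = 77.6.
E[θ_{A}|data] = α_{A}/Σα = 30.6/77.6 = 0.3943.

0.3943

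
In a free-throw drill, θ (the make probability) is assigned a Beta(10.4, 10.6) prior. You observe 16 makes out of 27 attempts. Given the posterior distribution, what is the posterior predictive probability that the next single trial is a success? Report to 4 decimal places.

The Beta prior is conjugate to a Binomial/Bernoulli likelihood; the update adds successes to α and failures to β.
Posterior: Beta(α+k, β+n−k) = Beta(10.4+16, 10.6+11) = Beta(26.4, 21.6).
For a single future Bernoulli trial, P(success | data) = α/(α+β) = 0.5500.

0.5500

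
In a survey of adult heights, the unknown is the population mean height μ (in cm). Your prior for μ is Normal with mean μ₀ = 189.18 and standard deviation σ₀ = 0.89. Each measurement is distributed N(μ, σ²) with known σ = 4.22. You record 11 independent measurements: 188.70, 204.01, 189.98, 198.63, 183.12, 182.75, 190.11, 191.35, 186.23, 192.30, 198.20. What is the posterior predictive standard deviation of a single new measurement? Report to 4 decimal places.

For Normal data with known variance σ², a Normal(μ₀, σ₀²) prior on μ is conjugate. Posterior precision = 1/σ₀² + n/σ²; posterior mean is the precision-weighted average of μ₀ and x̄.
σ₀² = 0.89² = 0.7921, σ² = 4.22² = 17.8084; σ² + n·σ₀² = 17.8084 + 11·0.7921 = 26.5215.
Posterior precision = 1/σ₀² + n/σ² = 1/0.7921 + 11/17.8084 = (σ² + n·σ₀²)/(σ₀²σ²) = 26.5215/(0.7921·17.8084); posterior variance σₙ² = σ₀²σ²/(σ² + n·σ₀²) = 0.7921·17.8084/26.5215 = 0.531872.
Predictive variance for one new observation = σₙ² + σ² = 0.7921·17.8084/26.5215 + 17.8084 = σ²·(σ₀² + 26.5215)/26.5215 = 17.8084·27.3136/26.5215 = 18.340272; SD = √(17.8084·27.3136/26.5215) = 4.2826.

4.2826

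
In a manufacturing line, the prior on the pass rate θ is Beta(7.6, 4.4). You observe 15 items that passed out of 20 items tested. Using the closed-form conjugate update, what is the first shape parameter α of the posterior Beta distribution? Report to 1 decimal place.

22.6

The Beta prior is conjugate to a Binomial/Bernoulli likelihood; the update adds successes to α and failures to β.
Posterior: Beta(α+k, β+n−k) = Beta(7.6+15, 4.4+5) = Beta(22.6, 9.4).
Posterior α = 22.6.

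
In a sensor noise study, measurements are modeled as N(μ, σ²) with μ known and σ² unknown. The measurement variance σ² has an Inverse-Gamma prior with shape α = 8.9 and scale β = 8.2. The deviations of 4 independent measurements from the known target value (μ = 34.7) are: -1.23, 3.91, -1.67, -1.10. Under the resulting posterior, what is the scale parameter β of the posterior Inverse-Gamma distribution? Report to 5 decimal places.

With known mean μ and an Inverse-Gamma(α, β) prior on σ², the Normal likelihood is conjugate: posterior is Inv-Gamma(α + n/2, β + Σ(xᵢ−μ)²/2).
Σ(xᵢ−μ)² = (-1.23)² + (3.91)² + (-1.67)² + (-1.10)² = 20.7999.
Posterior: Inv-Gamma(8.9 + 4/2, 8.2 + 20.7999/2) = Inv-Gamma(10.90, 18.59995).
Posterior β = 18.59995.

18.59995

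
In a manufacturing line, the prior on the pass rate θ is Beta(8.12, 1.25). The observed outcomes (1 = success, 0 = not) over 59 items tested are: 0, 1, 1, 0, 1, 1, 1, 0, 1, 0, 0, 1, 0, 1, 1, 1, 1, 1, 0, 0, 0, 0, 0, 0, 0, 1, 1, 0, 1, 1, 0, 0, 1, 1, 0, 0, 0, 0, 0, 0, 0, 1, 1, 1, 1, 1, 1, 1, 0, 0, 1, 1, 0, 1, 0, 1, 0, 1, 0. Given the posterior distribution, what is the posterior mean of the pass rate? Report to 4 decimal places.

The Beta prior is conjugate to a Binomial/Bernoulli likelihood; the update adds successes to α and failures to β.
Posterior: Beta(α+k, β+n−k) = Beta(8.12+30, 1.25+29) = Beta(38.12, 30.25).
Posterior mean = α/(α+β) = 38.12/68.37 = 0.5576.

0.5576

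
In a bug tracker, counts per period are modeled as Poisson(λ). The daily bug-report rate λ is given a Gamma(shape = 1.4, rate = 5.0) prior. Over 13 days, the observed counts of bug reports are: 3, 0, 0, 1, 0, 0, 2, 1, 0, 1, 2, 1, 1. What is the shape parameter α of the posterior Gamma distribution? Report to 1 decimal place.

With a Gamma(shape α, rate β) prior, the Poisson likelihood is conjugate: the posterior is Gamma(α + ΣXᵢ, β + n).
Sum of counts S = 12 over n = 13 days.
Posterior: Gamma(α+S, β+n) = Gamma(1.4+12, 5.0+13) = Gamma(13.4, 18.0).
Posterior α = 13.4.

13.4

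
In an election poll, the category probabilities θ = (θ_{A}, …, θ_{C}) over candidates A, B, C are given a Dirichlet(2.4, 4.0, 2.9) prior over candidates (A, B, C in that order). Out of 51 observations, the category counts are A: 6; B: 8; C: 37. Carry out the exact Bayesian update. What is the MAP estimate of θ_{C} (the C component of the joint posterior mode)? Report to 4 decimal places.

The Dirichlet prior is conjugate to the Multinomial likelihood: each posterior αⱼ = prior αⱼ + observed count nⱼ.
Posterior concentration: (8.4, 12.0, 39.9), total = 60.3.
Joint mode component: (α_{C}−1)/(Σα−K) = 38.9/57.3 = 0.6789.

0.6789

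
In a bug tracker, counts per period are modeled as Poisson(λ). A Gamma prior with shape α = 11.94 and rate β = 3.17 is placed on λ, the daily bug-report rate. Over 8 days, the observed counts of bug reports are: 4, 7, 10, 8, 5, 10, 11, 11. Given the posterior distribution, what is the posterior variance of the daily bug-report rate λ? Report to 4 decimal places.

0.6247

With a Gamma(shape α, rate β) prior, the Poisson likelihood is conjugate: the posterior is Gamma(α + ΣXᵢ, β + n).
Sum of counts S = 66 over n = 8 days.
Posterior: Gamma(α+S, β+n) = Gamma(11.94+66, 3.17+8) = Gamma(77.94, 11.17).
Var = α/β² = 77.94/11.17² = 0.6247.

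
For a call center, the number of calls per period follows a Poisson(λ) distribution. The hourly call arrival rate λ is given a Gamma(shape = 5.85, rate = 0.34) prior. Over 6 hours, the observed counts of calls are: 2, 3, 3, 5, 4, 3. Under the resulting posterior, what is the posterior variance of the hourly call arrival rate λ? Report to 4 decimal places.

With a Gamma(shape α, rate β) prior, the Poisson likelihood is conjugate: the posterior is Gamma(α + ΣXᵢ, β + n).
Sum of counts S = 20 over n = 6 hours.
Posterior: Gamma(α+S, β+n) = Gamma(5.85+20, 0.34+6) = Gamma(25.85, 6.34).
Var = α/β² = 25.85/6.34² = 0.6431.

0.6431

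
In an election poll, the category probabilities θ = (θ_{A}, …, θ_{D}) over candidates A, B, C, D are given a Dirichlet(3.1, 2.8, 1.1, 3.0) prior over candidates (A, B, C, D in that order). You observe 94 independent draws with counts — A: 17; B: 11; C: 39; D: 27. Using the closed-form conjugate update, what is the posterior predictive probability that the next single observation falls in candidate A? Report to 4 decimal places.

0.1933

The Dirichlet prior is conjugate to the Multinomial likelihood: each posterior αⱼ = prior αⱼ + observed count nⱼ.
Posterior concentration: (20.1, 13.8, 40.1, 30.0), total = 104.0.
P(next = A | data) = α_{A}/Σα = 0.1933.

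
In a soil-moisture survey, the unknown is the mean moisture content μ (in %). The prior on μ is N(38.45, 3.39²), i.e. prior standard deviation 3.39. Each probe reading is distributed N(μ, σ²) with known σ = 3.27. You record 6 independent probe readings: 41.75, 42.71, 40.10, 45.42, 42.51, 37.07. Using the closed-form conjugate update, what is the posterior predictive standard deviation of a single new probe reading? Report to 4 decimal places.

For Normal data with known variance σ², a Normal(μ₀, σ₀²) prior on μ is conjugate. Posterior precision = 1/σ₀² + n/σ²; posterior mean is the precision-weighted average of μ₀ and x̄.
σ₀² = 3.39² = 11.4921, σ² = 3.27² = 10.6929; σ² + n·σ₀² = 10.6929 + 6·11.4921 = 79.6455.
Posterior precision = 1/σ₀² + n/σ² = 1/11.4921 + 6/10.6929 = (σ² + n·σ₀²)/(σ₀²σ²) = 79.6455/(11.4921·10.6929); posterior variance σₙ² = σ₀²σ²/(σ² + n·σ₀²) = 11.4921·10.6929/79.6455 = 1.542885.
Predictive variance for one new observation = σₙ² + σ² = 11.4921·10.6929/79.6455 + 10.6929 = σ²·(σ₀² + 79.6455)/79.6455 = 10.6929·91.1376/79.6455 = 12.235785; SD = √(10.6929·91.1376/79.6455) = 3.4980.

3.4980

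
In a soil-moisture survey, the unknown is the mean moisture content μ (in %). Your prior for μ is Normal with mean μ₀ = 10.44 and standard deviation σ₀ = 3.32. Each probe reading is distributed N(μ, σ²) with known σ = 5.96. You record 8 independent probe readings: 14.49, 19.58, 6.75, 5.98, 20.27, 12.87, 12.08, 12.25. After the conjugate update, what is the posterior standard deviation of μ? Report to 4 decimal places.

For Normal data with known variance σ², a Normal(μ₀, σ₀²) prior on μ is conjugate. Posterior precision = 1/σ₀² + n/σ²; posterior mean is the precision-weighted average of μ₀ and x̄.
σ₀² = 3.32² = 11.0224, σ² = 5.96² = 35.5216; σ² + n·σ₀² = 35.5216 + 8·11.0224 = 123.7008.
Posterior precision = 1/σ₀² + n/σ² = 1/11.0224 + 8/35.5216 = (σ² + n·σ₀²)/(σ₀²σ²) = 123.7008/(11.0224·35.5216); posterior variance σₙ² = σ₀²σ²/(σ² + n·σ₀²) = 11.0224·35.5216/123.7008 = 3.165164.
Posterior SD = √σₙ² = √(11.0224·35.5216/123.7008) = 1.7791.

1.7791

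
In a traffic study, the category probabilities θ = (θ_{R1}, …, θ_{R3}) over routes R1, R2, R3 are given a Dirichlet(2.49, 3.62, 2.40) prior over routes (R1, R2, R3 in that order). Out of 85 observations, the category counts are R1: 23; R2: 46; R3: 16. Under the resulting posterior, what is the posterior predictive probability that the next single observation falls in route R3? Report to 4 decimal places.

0.1968

The Dirichlet prior is conjugate to the Multinomial likelihood: each posterior αⱼ = prior αⱼ + observed count nⱼ.
Posterior concentration: (25.49, 49.62, 18.40), total = 93.51.
P(next = R3 | data) = α_{R3}/Σα = 0.1968.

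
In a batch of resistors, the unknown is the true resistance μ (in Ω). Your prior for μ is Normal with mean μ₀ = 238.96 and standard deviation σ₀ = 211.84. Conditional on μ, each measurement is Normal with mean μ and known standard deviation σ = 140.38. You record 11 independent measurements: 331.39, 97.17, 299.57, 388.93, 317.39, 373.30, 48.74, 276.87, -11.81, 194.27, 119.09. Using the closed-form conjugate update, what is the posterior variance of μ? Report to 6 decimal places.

1722.730829

For Normal data with known variance σ², a Normal(μ₀, σ₀²) prior on μ is conjugate. Posterior precision = 1/σ₀² + n/σ²; posterior mean is the precision-weighted average of μ₀ and x̄.
σ₀² = 211.84² = 44876.1856, σ² = 140.38² = 19706.5444; σ² + n·σ₀² = 19706.5444 + 11·44876.1856 = 513344.586.
Posterior precision = 1/σ₀² + n/σ² = 1/44876.1856 + 11/19706.5444 = (σ² + n·σ₀²)/(σ₀²σ²) = 513344.586/(44876.1856·19706.5444); posterior variance σₙ² = σ₀²σ²/(σ² + n·σ₀²) = 44876.1856·19706.5444/513344.586 = 1722.730829.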